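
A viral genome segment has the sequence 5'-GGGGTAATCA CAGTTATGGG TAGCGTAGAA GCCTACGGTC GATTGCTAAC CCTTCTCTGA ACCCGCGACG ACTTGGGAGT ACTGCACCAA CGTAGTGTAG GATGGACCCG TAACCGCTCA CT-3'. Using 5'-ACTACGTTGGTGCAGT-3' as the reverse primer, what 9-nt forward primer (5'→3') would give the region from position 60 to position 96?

5'-AACCCGCGA-3'

The reverse primer's reverse complement ACTGCACCAACGTAGT matches the template at positions 81–96; the product starts at position 60.
The forward primer is identical to the top strand over positions 60–68: AACCCGCGA.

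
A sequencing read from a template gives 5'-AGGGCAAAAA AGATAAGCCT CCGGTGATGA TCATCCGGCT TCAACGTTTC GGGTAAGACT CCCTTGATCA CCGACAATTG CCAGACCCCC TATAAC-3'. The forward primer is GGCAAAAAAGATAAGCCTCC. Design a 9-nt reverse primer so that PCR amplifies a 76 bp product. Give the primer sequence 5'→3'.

The forward primer binds at positions 3–22, so a 76 bp product ends at position 3 + 76 − 1 = 78.
The reverse primer anneals to the top strand over positions 70–78, i.e. to ACCGACAAT.
Its sequence written 5'→3' is the reverse complement: ATTGTCGGT.

5'-ATTGTCGGT-3'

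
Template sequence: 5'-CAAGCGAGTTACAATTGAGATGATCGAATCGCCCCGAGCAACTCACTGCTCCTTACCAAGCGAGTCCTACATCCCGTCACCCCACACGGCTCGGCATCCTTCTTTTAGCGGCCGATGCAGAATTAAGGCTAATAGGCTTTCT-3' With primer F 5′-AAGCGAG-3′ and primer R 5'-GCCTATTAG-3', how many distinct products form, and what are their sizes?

Two products: 136 bp, 80 bp

The forward primer AAGCGAG matches the top strand at positions 2–8, 58–64.
The reverse primer's reverse complement is CTAATAGGC, matching at positions 129–137.
Each forward site pairs with the reverse site to give a product ending at position 137: sizes 136, 80 bp.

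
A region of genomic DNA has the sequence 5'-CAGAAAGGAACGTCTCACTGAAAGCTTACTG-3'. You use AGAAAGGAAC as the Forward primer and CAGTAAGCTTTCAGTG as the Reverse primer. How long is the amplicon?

30 bp

Forward primer AGAAAGGAAC is found on the top strand at positions 2–11.
The reverse primer's reverse complement is CACTGAAAGCTTACTG, which matches the template at positions 16–31.
The product runs from position 2 to position 31, so its length is 31 − 2 + 1 = 30 bp.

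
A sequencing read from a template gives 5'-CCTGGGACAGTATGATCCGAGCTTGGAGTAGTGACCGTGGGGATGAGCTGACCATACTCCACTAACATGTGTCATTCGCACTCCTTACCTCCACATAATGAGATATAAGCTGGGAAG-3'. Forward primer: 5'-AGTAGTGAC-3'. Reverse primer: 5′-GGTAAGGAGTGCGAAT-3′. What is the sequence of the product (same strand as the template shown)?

5'-AGTAGTGACCGTGGGGATGAGCTGACCATACTCCACTAACATGTGTCATTCGCACTCCTTACC-3'

Scanning the template, AGTAGTGAC occurs at positions 27–35; this primer anneals to the bottom strand there with its 3' end pointing downstream.
Reverse complement of the reverse primer: ATTCGCACTCCTTACC. This occurs on the top strand at positions 74–89.
The product is the template from position 27 through 89 (63 bp).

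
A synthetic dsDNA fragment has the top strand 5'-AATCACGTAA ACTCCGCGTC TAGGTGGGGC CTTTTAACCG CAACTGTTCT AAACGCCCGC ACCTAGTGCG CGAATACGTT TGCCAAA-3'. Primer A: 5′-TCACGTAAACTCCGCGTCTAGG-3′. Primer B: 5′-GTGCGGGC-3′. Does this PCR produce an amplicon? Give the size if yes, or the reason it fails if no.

Yes — a 60 bp product.

Primer A (TCACGTAAACTCCGCGTCTAGG) matches the top strand at positions 3–24; it acts as a forward primer.
Primer B's reverse complement is GCCCGCAC, matching the top strand at positions 55–62; it acts as a reverse primer.
The 3' ends face each other across positions 3–62, giving a 60 bp product.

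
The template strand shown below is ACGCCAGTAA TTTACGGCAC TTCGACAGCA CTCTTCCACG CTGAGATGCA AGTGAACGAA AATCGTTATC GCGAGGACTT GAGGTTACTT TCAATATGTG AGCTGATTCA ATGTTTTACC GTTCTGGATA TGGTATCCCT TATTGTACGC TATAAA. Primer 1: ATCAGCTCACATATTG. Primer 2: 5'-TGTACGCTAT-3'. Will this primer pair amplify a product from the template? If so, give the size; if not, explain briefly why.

No product — the primers' 3' ends point away from each other.

Primer 1 (ATCAGCTCACATATTG) has reverse complement CAATATGTGAGCTGAT, which matches the top strand at positions 92–107; primer 1 anneals to the top strand there with its 3' end pointing upstream toward position 92.
Primer 2 (TGTACGCTAT) matches the top strand directly at positions 144–153; it anneals to the bottom strand with its 3' end pointing downstream toward position 153.
The 3' ends diverge (primer 1 extends toward position 1, primer 2 toward position 156), so the primers never converge on a shared product.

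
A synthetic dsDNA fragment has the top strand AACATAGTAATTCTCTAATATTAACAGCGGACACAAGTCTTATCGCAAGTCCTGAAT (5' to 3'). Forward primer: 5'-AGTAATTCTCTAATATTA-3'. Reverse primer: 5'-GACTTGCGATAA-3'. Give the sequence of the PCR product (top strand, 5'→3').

5'-AGTAATTCTCTAATATTAACAGCGGACACAAGTCTTATCGCAAGTC-3'

The forward primer matches the template at positions 6–23.
Reverse complement of the reverse primer: TTATCGCAAGTC. This occurs on the top strand at positions 40–51.
The product is the template from position 6 through 51 (46 bp).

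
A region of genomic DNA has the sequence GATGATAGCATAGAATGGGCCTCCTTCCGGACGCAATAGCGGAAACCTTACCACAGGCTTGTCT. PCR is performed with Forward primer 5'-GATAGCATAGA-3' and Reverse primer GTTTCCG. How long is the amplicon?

Scanning the template, GATAGCATAGA occurs at positions 4–14; this primer anneals to the bottom strand there with its 3' end pointing downstream.
The reverse primer's reverse complement is CGGAAAC, which matches the template at positions 40–46.
Amplicon spans positions 4–46: 43 bp.

43 bp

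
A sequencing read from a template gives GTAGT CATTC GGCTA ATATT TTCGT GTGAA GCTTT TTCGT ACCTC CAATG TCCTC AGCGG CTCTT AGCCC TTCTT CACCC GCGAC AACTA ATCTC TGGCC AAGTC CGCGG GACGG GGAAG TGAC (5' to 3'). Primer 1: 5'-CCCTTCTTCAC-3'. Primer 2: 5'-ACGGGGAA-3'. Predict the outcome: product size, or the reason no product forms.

No product — both primers anneal to the same strand and extend in the same direction.

Primer 1 (CCCTTCTTCAC) matches the top strand at positions 68–78 (3' end points downstream).
Primer 2 (ACGGGGAA) also matches the top strand directly, at positions 112–119 — its reverse complement TTCCCCGT is not present.
Both primers anneal to the bottom strand with 3' ends pointing the same way, so neither can prime synthesis back toward the other.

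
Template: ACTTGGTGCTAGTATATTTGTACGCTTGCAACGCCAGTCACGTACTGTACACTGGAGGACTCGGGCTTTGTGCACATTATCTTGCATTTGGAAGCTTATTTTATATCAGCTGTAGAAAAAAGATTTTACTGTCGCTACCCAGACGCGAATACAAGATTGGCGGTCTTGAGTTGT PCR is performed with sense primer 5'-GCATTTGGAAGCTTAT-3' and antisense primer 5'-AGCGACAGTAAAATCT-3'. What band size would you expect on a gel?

Forward primer GCATTTGGAAGCTTAT is found on the top strand at positions 84–99.
Taking the reverse complement of AGCGACAGTAAAATCT gives AGATTTTACTGTCGCT, found at positions 121–136 on the template; the primer anneals here to the top strand with its 3' end pointing upstream.
Product length = (reverse-primer end) − (forward-primer start) + 1 = 136 − 84 + 1 = 53 bp.

53 bp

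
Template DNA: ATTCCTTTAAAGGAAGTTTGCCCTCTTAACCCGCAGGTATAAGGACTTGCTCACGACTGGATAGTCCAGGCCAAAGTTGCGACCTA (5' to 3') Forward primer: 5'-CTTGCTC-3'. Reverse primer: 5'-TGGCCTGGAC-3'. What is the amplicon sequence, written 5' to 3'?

5'-CTTGCTCACGACTGGATAGTCCAGGCCA-3'

Forward primer CTTGCTC is found on the top strand at positions 46–52.
The reverse primer's reverse complement is GTCCAGGCCA, which matches the template at positions 64–73.
The product is the template from position 46 through 73 (28 bp).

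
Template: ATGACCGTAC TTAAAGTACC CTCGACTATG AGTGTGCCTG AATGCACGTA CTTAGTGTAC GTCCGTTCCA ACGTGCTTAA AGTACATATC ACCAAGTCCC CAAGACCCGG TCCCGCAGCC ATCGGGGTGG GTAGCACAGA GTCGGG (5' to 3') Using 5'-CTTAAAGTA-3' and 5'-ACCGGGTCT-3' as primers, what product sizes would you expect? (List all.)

102 bp, 36 bp

The forward primer CTTAAAGTA matches the top strand at positions 10–18, 76–84.
The reverse primer's reverse complement is AGACCCGGT, matching at positions 103–111.
Each forward site pairs with the reverse site to give a product ending at position 111: sizes 102, 36 bp.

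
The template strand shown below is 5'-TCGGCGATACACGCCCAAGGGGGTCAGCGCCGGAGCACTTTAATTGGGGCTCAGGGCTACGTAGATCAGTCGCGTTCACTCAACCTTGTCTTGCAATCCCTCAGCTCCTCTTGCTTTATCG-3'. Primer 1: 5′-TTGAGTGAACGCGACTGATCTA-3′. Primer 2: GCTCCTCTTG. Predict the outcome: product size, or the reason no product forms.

Primer 1 (TTGAGTGAACGCGACTGATCTA) has reverse complement TAGATCAGTCGCGTTCACTCAA, which matches the top strand at positions 62–83; primer 1 anneals to the top strand there with its 3' end pointing upstream toward position 62.
Primer 2 (GCTCCTCTTG) matches the top strand directly at positions 104–113; it anneals to the bottom strand with its 3' end pointing downstream toward position 113.
The 3' ends diverge (primer 1 extends toward position 1, primer 2 toward position 121), so the primers never converge on a shared product.

No product — the primers' 3' ends point away from each other.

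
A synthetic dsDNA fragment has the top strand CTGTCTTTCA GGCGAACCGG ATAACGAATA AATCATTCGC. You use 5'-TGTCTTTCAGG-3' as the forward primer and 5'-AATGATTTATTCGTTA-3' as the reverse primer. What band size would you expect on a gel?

The forward primer matches the template at positions 2–12.
Reverse complement of the reverse primer: TAACGAATAAATCATT. This occurs on the top strand at positions 22–37.
The product runs from position 2 to position 37, so its length is 37 − 2 + 1 = 36 bp.

36 bp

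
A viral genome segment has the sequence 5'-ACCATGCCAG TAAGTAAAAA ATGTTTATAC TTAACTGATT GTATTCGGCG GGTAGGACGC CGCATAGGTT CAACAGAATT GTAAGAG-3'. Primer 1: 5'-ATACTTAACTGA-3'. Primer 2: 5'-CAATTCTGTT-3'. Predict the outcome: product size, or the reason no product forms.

Primer 1 (ATACTTAACTGA) matches the top strand at positions 27–38; it acts as a forward primer.
Primer 2's reverse complement is AACAGAATTG, matching the top strand at positions 72–81; it acts as a reverse primer.
The 3' ends face each other across positions 27–81, giving a 55 bp product.

Yes — a 55 bp product.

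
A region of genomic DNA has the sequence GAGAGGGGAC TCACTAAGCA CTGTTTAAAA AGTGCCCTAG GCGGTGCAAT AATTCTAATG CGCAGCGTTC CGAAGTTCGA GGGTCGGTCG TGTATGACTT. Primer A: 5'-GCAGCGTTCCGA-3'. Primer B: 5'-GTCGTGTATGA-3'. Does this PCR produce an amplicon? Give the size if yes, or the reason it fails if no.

No product — both primers anneal to the same strand and extend in the same direction.

Primer A (GCAGCGTTCCGA) matches the top strand at positions 62–73 (3' end points downstream).
Primer B (GTCGTGTATGA) also matches the top strand directly, at positions 87–97 — its reverse complement TCATACACGAC is not present.
Both primers anneal to the bottom strand with 3' ends pointing the same way, so neither can prime synthesis back toward the other.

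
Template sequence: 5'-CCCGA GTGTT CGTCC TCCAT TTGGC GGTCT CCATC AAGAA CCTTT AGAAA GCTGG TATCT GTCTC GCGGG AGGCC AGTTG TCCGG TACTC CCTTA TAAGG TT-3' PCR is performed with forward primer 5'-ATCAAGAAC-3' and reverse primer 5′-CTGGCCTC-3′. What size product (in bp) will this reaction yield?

Scanning the template, ATCAAGAAC occurs at positions 33–41; this primer anneals to the bottom strand there with its 3' end pointing downstream.
Taking the reverse complement of CTGGCCTC gives GAGGCCAG, found at positions 70–77 on the template; the primer anneals here to the top strand with its 3' end pointing upstream.
The product runs from position 33 to position 77, so its length is 77 − 33 + 1 = 45 bp.

45 bp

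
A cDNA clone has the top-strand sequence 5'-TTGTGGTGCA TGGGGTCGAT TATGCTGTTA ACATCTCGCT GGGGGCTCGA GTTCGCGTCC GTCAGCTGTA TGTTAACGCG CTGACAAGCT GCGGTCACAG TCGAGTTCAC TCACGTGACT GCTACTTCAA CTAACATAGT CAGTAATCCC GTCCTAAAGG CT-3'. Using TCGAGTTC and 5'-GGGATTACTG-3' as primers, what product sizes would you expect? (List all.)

104 bp, 50 bp

The forward primer TCGAGTTC matches the top strand at positions 47–54, 101–108.
The reverse primer's reverse complement is CAGTAATCCC, matching at positions 141–150.
Each forward site pairs with the reverse site to give a product ending at position 150: sizes 104, 50 bp.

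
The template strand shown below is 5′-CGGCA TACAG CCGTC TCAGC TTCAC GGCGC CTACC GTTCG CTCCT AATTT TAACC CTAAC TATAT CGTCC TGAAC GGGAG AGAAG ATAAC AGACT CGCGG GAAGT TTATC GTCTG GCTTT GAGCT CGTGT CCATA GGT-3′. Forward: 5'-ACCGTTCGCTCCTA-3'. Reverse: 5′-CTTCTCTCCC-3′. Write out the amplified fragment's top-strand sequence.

Scanning the template, ACCGTTCGCTCCTA occurs at positions 33–46; this primer anneals to the bottom strand there with its 3' end pointing downstream.
The reverse primer's reverse complement is GGGAGAGAAG, which matches the template at positions 76–85.
The product is the template from position 33 through 85 (53 bp).

5'-ACCGTTCGCTCCTAATTTTAACCCTAACTATATCGTCCTGAACGGGAGAGAAG-3'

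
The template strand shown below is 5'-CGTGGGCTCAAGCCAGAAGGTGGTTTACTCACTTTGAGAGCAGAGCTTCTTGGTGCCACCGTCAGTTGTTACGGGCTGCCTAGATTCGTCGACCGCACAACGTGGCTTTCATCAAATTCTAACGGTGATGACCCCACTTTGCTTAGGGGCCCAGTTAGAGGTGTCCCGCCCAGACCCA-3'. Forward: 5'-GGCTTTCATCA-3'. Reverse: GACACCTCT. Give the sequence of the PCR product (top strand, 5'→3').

5'-GGCTTTCATCAAATTCTAACGGTGATGACCCCACTTTGCTTAGGGGCCCAGTTAGAGGTGTC-3'

Forward primer GGCTTTCATCA is found on the top strand at positions 104–114.
Taking the reverse complement of GACACCTCT gives AGAGGTGTC, found at positions 157–165 on the template; the primer anneals here to the top strand with its 3' end pointing upstream.
The product is the template from position 104 through 165 (62 bp).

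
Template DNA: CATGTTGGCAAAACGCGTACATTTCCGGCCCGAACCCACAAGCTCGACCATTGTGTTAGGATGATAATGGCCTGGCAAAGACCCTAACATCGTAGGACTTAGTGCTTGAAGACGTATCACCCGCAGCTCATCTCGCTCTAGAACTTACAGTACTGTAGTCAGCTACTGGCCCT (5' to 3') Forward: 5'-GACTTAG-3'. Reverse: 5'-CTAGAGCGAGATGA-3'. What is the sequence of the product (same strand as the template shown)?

5'-GACTTAGTGCTTGAAGACGTATCACCCGCAGCTCATCTCGCTCTAG-3'

Forward primer GACTTAG is found on the top strand at positions 96–102.
Reverse complement of the reverse primer: TCATCTCGCTCTAG. This occurs on the top strand at positions 128–141.
The product is the template from position 96 through 141 (46 bp).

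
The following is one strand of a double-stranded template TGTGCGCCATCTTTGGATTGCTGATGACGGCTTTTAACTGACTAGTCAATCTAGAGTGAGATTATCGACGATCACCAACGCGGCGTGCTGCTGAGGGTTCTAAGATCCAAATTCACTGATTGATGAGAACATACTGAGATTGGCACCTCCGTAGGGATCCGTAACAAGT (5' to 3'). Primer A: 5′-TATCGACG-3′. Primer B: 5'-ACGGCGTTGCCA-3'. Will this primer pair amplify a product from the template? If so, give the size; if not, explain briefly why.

Primer B (ACGGCGTTGCCA) does not match the top strand, and its reverse complement TGGCAACGCCGT does not match either.
With no annealing site for primer B, no amplification occurs.

No product — primer B has no binding site in the template.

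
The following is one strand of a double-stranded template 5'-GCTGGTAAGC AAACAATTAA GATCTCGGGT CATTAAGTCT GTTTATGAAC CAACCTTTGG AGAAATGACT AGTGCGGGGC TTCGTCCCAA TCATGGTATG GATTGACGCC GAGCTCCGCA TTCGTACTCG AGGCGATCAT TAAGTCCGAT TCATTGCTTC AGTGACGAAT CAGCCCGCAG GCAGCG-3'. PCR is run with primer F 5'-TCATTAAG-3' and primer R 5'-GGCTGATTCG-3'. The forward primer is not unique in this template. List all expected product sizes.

The forward primer TCATTAAG matches the top strand at positions 30–37, 137–144.
The reverse primer's reverse complement is CGAATCAGCC, matching at positions 166–175.
Each forward site pairs with the reverse site to give a product ending at position 175: sizes 146, 39 bp.

146 bp, 39 bp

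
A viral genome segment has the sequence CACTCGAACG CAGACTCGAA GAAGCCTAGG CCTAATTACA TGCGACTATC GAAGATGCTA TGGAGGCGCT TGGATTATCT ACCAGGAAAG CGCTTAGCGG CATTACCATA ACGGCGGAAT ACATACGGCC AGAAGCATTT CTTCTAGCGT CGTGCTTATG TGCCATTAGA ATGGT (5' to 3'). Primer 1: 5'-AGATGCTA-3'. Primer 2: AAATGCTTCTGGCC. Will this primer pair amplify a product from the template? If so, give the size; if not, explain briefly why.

Primer 1 (AGATGCTA) matches the top strand at positions 53–60; it acts as a forward primer.
Primer 2's reverse complement is GGCCAGAAGCATTT, matching the top strand at positions 127–140; it acts as a reverse primer.
The 3' ends face each other across positions 53–140, giving an 88 bp product.

Yes — an 88 bp product.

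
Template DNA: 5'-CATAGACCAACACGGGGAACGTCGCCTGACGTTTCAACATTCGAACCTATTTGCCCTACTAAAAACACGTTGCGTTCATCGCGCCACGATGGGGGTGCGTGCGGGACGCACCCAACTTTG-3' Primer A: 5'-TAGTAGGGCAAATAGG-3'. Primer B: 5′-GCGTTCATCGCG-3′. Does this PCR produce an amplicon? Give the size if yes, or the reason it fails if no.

Primer A (TAGTAGGGCAAATAGG) has reverse complement CCTATTTGCCCTACTA, which matches the top strand at positions 46–61; primer A anneals to the top strand there with its 3' end pointing upstream toward position 46.
Primer B (GCGTTCATCGCG) matches the top strand directly at positions 72–83; it anneals to the bottom strand with its 3' end pointing downstream toward position 83.
The 3' ends diverge (primer A extends toward position 1, primer B toward position 120), so the primers never converge on a shared product.

No product — the primers' 3' ends point away from each other.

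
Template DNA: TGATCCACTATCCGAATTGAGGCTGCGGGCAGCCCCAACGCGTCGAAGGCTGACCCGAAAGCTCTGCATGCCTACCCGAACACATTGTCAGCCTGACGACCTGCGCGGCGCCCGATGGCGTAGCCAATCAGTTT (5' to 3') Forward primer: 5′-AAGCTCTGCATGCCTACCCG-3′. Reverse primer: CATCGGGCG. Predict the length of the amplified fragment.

The forward primer matches the template at positions 59–78.
The reverse primer's reverse complement is CGCCCGATG, which matches the template at positions 109–117.
The product runs from position 59 to position 117, so its length is 117 − 59 + 1 = 59 bp.

59 bp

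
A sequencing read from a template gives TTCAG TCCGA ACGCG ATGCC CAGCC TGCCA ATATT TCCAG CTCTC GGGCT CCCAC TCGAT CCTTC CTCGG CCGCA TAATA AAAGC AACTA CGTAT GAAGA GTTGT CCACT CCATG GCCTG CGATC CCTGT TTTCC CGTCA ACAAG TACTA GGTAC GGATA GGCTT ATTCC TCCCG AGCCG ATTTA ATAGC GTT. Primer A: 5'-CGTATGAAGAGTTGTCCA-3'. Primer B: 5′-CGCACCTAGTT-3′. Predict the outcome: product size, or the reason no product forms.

No product — primer B has no binding site in the template.

Primer B (CGCACCTAGTT) does not match the top strand, and its reverse complement AACTAGGTGCG does not match either.
With no annealing site for primer B, no amplification occurs.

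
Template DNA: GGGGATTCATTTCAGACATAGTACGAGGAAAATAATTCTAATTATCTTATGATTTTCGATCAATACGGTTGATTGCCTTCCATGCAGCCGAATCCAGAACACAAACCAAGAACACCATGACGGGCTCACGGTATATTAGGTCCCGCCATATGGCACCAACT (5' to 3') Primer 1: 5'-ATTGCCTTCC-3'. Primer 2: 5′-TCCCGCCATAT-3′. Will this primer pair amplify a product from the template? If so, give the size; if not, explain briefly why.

No product — both primers anneal to the same strand and extend in the same direction.

Primer 1 (ATTGCCTTCC) matches the top strand at positions 72–81 (3' end points downstream).
Primer 2 (TCCCGCCATAT) also matches the top strand directly, at positions 141–151 — its reverse complement ATATGGCGGGA is not present.
Both primers anneal to the bottom strand with 3' ends pointing the same way, so neither can prime synthesis back toward the other.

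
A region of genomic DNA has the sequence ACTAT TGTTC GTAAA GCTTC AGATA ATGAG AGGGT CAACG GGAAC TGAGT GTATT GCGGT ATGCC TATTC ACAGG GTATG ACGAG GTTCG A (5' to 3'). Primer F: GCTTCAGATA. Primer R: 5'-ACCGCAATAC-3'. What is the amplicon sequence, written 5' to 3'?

Scanning the template, GCTTCAGATA occurs at positions 16–25; this primer anneals to the bottom strand there with its 3' end pointing downstream.
The reverse primer's reverse complement is GTATTGCGGT, which matches the template at positions 51–60.
The product is the template from position 16 through 60 (45 bp).

5'-GCTTCAGATAATGAGAGGGTCAACGGGAACTGAGTGTATTGCGGT-3'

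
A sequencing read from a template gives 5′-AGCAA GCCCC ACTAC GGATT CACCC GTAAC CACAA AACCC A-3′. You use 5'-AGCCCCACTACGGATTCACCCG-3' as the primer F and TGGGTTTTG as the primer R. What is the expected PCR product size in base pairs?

Scanning the template, AGCCCCACTACGGATTCACCCG occurs at positions 5–26; this primer anneals to the bottom strand there with its 3' end pointing downstream.
Reverse complement of the reverse primer: CAAAACCCA. This occurs on the top strand at positions 33–41.
Product length = (reverse-primer end) − (forward-primer start) + 1 = 41 − 5 + 1 = 37 bp.

37 bp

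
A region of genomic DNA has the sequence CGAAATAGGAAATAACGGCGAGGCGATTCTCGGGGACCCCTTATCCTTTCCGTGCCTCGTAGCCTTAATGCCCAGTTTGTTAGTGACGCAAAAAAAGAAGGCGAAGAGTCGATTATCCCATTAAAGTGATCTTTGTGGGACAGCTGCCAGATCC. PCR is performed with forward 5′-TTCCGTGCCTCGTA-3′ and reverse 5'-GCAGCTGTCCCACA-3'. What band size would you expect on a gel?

Forward primer TTCCGTGCCTCGTA is found on the top strand at positions 48–61.
Reverse complement of the reverse primer: TGTGGGACAGCTGC. This occurs on the top strand at positions 134–147.
Product length = (reverse-primer end) − (forward-primer start) + 1 = 147 − 48 + 1 = 100 bp.

100 bp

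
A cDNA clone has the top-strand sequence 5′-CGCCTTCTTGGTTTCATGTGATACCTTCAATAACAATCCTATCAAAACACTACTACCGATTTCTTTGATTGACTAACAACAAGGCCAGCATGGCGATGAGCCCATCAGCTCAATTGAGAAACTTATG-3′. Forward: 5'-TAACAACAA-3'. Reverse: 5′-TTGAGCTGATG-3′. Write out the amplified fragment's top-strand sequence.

5'-TAACAACAAGGCCAGCATGGCGATGAGCCCATCAGCTCAA-3'

Forward primer TAACAACAA is found on the top strand at positions 74–82.
The reverse primer's reverse complement is CATCAGCTCAA, which matches the template at positions 103–113.
The product is the template from position 74 through 113 (40 bp).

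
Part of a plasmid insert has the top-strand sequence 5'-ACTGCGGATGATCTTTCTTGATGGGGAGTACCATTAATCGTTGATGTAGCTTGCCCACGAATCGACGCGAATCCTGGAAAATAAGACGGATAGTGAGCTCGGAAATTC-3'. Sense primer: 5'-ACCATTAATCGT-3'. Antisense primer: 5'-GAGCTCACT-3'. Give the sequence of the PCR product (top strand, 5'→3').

5'-ACCATTAATCGTTGATGTAGCTTGCCCACGAATCGACGCGAATCCTGGAAAATAAGACGGATAGTGAGCTC-3'

Forward primer ACCATTAATCGT is found on the top strand at positions 30–41.
Taking the reverse complement of GAGCTCACT gives AGTGAGCTC, found at positions 92–100 on the template; the primer anneals here to the top strand with its 3' end pointing upstream.
The product is the template from position 30 through 100 (71 bp).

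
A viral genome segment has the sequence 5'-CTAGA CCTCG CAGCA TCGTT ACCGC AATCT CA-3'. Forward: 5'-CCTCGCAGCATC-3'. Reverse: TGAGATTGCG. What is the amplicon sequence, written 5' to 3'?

Forward primer CCTCGCAGCATC is found on the top strand at positions 6–17.
Taking the reverse complement of TGAGATTGCG gives CGCAATCTCA, found at positions 23–32 on the template; the primer anneals here to the top strand with its 3' end pointing upstream.
The product is the template from position 6 through 32 (27 bp).

5'-CCTCGCAGCATCGTTACCGCAATCTCA-3'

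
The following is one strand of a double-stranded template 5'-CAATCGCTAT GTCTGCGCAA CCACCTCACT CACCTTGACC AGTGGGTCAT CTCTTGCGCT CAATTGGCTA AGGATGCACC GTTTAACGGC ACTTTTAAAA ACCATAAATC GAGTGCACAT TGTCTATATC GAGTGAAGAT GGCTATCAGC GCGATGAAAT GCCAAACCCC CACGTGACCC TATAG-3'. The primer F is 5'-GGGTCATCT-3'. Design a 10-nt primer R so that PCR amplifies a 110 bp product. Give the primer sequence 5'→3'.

The forward primer binds at positions 44–52, so a 110 bp product ends at position 44 + 110 − 1 = 153.
The reverse primer anneals to the top strand over positions 144–153, i.e. to TATCAGCGCG.
Its sequence written 5'→3' is the reverse complement: CGCGCTGATA.

5'-CGCGCTGATA-3'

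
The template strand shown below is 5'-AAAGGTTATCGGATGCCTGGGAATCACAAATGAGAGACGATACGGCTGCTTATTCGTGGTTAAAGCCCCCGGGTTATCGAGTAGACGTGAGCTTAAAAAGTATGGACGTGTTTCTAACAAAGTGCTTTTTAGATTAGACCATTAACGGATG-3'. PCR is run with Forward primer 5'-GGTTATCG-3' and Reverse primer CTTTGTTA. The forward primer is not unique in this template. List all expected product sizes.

119 bp, 51 bp

The forward primer GGTTATCG matches the top strand at positions 4–11, 72–79.
The reverse primer's reverse complement is TAACAAAG, matching at positions 115–122.
Each forward site pairs with the reverse site to give a product ending at position 122: sizes 119, 51 bp.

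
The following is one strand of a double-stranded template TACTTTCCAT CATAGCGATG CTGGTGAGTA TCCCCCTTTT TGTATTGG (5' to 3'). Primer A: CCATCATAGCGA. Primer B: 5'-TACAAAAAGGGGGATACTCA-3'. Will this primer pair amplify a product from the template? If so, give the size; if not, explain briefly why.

Yes — a 38 bp product.

Primer A (CCATCATAGCGA) matches the top strand at positions 7–18; it acts as a forward primer.
Primer B's reverse complement is TGAGTATCCCCCTTTTTGTA, matching the top strand at positions 25–44; it acts as a reverse primer.
The 3' ends face each other across positions 7–44, giving a 38 bp product.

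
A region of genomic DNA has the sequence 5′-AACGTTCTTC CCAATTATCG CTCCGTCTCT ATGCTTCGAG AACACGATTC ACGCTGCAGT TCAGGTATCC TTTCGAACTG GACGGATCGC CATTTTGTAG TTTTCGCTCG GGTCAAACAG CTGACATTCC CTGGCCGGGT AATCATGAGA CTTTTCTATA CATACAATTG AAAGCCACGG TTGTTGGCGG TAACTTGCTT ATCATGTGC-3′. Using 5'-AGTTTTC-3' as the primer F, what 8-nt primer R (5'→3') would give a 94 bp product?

5'-TACCGCCA-3'

The forward primer binds at positions 99–105, so a 94 bp product ends at position 99 + 94 − 1 = 192.
The reverse primer anneals to the top strand over positions 185–192, i.e. to TGGCGGTA.
Its sequence written 5'→3' is the reverse complement: TACCGCCA.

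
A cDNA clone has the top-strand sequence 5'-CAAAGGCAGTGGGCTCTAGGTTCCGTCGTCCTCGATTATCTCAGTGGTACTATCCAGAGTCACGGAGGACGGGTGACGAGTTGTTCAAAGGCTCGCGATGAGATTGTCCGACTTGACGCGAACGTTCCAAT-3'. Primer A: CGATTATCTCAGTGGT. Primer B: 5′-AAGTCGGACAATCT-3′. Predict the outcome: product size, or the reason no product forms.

Primer A (CGATTATCTCAGTGGT) matches the top strand at positions 33–48; it acts as a forward primer.
Primer B's reverse complement is AGATTGTCCGACTT, matching the top strand at positions 101–114; it acts as a reverse primer.
The 3' ends face each other across positions 33–114, giving an 82 bp product.

Yes — an 82 bp product.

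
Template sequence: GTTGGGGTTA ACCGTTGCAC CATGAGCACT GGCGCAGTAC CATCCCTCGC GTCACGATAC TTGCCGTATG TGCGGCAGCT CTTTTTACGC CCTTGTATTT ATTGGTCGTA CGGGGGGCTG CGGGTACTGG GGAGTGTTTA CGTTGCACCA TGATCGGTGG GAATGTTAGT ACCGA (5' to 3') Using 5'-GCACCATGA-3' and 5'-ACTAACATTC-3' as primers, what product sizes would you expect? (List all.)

The forward primer GCACCATGA matches the top strand at positions 17–25, 145–153.
The reverse primer's reverse complement is GAATGTTAGT, matching at positions 161–170.
Each forward site pairs with the reverse site to give a product ending at position 170: sizes 154, 26 bp.

154 bp, 26 bp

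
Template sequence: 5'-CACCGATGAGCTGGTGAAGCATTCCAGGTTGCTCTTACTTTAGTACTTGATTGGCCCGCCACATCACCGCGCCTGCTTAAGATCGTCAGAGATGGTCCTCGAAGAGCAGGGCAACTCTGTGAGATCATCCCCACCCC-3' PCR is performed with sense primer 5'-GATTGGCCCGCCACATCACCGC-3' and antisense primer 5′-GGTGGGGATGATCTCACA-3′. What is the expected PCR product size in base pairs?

87 bp

Forward primer GATTGGCCCGCCACATCACCGC is found on the top strand at positions 49–70.
The reverse primer's reverse complement is TGTGAGATCATCCCCACC, which matches the template at positions 118–135.
Product length = (reverse-primer end) − (forward-primer start) + 1 = 135 − 49 + 1 = 87 bp.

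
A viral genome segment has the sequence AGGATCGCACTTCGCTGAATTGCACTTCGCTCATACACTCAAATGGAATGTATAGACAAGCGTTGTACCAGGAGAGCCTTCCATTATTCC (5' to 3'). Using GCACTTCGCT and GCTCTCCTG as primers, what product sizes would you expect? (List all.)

The forward primer GCACTTCGCT matches the top strand at positions 7–16, 22–31.
The reverse primer's reverse complement is CAGGAGAGC, matching at positions 69–77.
Each forward site pairs with the reverse site to give a product ending at position 77: sizes 71, 56 bp.

71 bp, 56 bp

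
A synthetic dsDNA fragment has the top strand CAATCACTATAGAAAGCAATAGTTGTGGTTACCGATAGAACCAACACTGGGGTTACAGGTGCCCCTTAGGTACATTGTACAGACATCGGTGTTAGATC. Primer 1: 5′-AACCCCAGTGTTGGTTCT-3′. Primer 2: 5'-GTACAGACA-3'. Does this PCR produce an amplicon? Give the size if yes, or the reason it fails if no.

Primer 1 (AACCCCAGTGTTGGTTCT) has reverse complement AGAACCAACACTGGGGTT, which matches the top strand at positions 37–54; primer 1 anneals to the top strand there with its 3' end pointing upstream toward position 37.
Primer 2 (GTACAGACA) matches the top strand directly at positions 77–85; it anneals to the bottom strand with its 3' end pointing downstream toward position 85.
The 3' ends diverge (primer 1 extends toward position 1, primer 2 toward position 98), so the primers never converge on a shared product.

No product — the primers' 3' ends point away from each other.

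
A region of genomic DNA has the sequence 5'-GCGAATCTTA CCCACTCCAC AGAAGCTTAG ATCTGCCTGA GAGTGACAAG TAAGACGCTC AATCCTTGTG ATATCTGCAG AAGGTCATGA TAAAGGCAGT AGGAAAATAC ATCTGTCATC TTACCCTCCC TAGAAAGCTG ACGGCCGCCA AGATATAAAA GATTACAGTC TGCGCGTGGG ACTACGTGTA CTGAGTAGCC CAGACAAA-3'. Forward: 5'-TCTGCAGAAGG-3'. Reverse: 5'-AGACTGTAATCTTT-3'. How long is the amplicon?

98 bp

Scanning the template, TCTGCAGAAGG occurs at positions 74–84; this primer anneals to the bottom strand there with its 3' end pointing downstream.
The reverse primer's reverse complement is AAAGATTACAGTCT, which matches the template at positions 158–171.
Product length = (reverse-primer end) − (forward-primer start) + 1 = 171 − 74 + 1 = 98 bp.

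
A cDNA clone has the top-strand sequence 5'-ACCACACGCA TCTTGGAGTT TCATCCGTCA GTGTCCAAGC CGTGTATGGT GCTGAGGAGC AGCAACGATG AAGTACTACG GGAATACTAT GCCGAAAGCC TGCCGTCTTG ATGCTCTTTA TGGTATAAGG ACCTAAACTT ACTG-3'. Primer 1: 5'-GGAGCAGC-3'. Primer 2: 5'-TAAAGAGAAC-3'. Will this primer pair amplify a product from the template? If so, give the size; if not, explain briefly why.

No product — primer 2 has no binding site in the template.

Primer 2 (TAAAGAGAAC) does not match the top strand, and its reverse complement GTTCTCTTTA does not match either.
With no annealing site for primer 2, no amplification occurs.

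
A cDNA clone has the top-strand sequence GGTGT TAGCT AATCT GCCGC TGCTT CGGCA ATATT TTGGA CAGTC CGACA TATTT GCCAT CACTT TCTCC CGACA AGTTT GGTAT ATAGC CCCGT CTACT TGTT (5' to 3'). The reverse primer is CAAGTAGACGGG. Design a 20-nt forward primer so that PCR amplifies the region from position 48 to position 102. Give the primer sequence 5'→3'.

5'-ACATATTTGCCATCACTTTC-3'

The reverse primer's reverse complement CCCGTCTACTTG matches the template at positions 91–102; the product starts at position 48.
The forward primer is identical to the top strand over positions 48–67: ACATATTTGCCATCACTTTC.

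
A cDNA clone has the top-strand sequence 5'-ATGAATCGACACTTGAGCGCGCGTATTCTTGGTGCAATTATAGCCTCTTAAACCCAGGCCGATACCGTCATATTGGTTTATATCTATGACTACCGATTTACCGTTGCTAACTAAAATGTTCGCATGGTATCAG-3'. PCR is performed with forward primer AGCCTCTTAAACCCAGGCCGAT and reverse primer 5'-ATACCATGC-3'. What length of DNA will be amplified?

The forward primer matches the template at positions 42–63.
Reverse complement of the reverse primer: GCATGGTAT. This occurs on the top strand at positions 122–130.
Amplicon spans positions 42–130: 89 bp.

89 bp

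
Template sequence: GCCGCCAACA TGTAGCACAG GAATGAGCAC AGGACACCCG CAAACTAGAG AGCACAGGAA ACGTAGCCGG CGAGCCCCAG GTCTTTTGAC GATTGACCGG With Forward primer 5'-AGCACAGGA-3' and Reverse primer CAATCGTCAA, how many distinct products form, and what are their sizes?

Three products: 82 bp, 70 bp, 45 bp

The forward primer AGCACAGGA matches the top strand at positions 14–22, 26–34, 51–59.
The reverse primer's reverse complement is TTGACGATTG, matching at positions 86–95.
Each forward site pairs with the reverse site to give a product ending at position 95: sizes 82, 70, 45 bp.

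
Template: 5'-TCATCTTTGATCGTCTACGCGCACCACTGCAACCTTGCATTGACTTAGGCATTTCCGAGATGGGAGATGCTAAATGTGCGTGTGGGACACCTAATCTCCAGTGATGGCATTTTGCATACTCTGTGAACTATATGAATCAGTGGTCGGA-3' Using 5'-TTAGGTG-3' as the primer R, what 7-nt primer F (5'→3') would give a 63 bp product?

5'-ACCTTGC-3'

The reverse primer's reverse complement CACCTAA matches the template at positions 88–94, so the product ends at position 94.
A 63 bp product then starts at position 94 − 63 + 1 = 32.
The forward primer is identical to the top strand there: ACCTTGC.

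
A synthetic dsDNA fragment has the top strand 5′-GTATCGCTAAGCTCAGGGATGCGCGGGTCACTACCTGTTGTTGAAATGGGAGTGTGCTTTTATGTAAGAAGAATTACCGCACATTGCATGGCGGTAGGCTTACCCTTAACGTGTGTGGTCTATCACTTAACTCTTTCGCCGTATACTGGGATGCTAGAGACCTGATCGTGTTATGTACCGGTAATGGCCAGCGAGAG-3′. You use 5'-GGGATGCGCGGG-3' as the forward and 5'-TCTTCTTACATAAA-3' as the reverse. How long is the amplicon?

57 bp

Scanning the template, GGGATGCGCGGG occurs at positions 16–27; this primer anneals to the bottom strand there with its 3' end pointing downstream.
Taking the reverse complement of TCTTCTTACATAAA gives TTTATGTAAGAAGA, found at positions 59–72 on the template; the primer anneals here to the top strand with its 3' end pointing upstream.
The product runs from position 16 to position 72, so its length is 72 − 16 + 1 = 57 bp.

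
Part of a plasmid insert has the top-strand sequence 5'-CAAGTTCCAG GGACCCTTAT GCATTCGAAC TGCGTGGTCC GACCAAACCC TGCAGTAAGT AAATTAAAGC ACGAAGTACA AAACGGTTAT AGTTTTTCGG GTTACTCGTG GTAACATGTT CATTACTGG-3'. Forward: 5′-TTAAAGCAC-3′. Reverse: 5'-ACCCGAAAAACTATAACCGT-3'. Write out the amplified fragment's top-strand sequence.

The forward primer matches the template at positions 64–72.
Taking the reverse complement of ACCCGAAAAACTATAACCGT gives ACGGTTATAGTTTTTCGGGT, found at positions 83–102 on the template; the primer anneals here to the top strand with its 3' end pointing upstream.
The product is the template from position 64 through 102 (39 bp).

5'-TTAAAGCACGAAGTACAAAACGGTTATAGTTTTTCGGGT-3'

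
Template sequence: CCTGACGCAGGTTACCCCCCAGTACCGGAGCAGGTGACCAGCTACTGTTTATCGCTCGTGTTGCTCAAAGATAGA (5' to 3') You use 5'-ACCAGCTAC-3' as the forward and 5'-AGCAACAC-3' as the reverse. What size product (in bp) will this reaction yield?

29 bp

Forward primer ACCAGCTAC is found on the top strand at positions 37–45.
The reverse primer's reverse complement is GTGTTGCT, which matches the template at positions 58–65.
Amplicon spans positions 37–65: 29 bp.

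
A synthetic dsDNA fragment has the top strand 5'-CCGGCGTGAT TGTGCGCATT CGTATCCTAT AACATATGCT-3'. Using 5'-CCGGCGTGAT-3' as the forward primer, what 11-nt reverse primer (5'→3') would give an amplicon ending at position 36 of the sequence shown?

The forward primer binds at positions 1–10; the product's 3' end on the top strand is position 36.
The reverse primer anneals to the top strand over positions 26–36, i.e. to CCTATAACATA.
Its sequence written 5'→3' is the reverse complement: TATGTTATAGG.

5'-TATGTTATAGG-3'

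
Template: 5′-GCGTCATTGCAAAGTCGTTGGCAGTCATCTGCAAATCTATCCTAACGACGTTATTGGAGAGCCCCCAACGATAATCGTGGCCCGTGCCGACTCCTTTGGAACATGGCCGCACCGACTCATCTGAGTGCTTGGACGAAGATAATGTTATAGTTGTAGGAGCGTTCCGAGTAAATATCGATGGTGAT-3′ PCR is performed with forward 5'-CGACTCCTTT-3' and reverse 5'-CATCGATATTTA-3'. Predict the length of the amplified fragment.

93 bp

Scanning the template, CGACTCCTTT occurs at positions 88–97; this primer anneals to the bottom strand there with its 3' end pointing downstream.
The reverse primer's reverse complement is TAAATATCGATG, which matches the template at positions 169–180.
Amplicon spans positions 88–180: 93 bp.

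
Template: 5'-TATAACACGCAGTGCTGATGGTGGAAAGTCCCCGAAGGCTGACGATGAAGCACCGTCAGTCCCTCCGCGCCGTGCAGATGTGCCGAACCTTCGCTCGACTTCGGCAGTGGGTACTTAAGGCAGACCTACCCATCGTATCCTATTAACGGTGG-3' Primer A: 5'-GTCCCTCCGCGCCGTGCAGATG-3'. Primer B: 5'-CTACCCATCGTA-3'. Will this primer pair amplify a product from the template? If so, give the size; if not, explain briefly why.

Primer A (GTCCCTCCGCGCCGTGCAGATG) matches the top strand at positions 59–80 (3' end points downstream).
Primer B (CTACCCATCGTA) also matches the top strand directly, at positions 126–137 — its reverse complement TACGATGGGTAG is not present.
Both primers anneal to the bottom strand with 3' ends pointing the same way, so neither can prime synthesis back toward the other.

No product — both primers anneal to the same strand and extend in the same direction.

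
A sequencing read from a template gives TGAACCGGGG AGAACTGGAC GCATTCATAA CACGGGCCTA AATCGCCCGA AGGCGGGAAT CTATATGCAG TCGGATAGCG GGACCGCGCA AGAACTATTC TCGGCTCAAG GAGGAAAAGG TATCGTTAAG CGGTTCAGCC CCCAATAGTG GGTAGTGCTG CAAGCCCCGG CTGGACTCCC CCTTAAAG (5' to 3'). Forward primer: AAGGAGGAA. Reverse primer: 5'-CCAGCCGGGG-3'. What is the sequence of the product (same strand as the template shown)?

5'-AAGGAGGAAAAGGTATCGTTAAGCGGTTCAGCCCCCAATAGTGGGTAGTGCTGCAAGCCCCGGCTGG-3'

Forward primer AAGGAGGAA is found on the top strand at positions 108–116.
Reverse complement of the reverse primer: CCCCGGCTGG. This occurs on the top strand at positions 165–174.
The product is the template from position 108 through 174 (67 bp).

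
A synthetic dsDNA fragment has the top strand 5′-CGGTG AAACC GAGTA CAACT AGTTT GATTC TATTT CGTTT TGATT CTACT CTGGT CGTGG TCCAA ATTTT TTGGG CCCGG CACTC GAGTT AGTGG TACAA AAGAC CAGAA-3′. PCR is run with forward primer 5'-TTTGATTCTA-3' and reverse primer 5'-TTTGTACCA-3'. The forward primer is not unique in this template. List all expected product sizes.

79 bp, 63 bp

The forward primer TTTGATTCTA matches the top strand at positions 23–32, 39–48.
The reverse primer's reverse complement is TGGTACAAA, matching at positions 93–101.
Each forward site pairs with the reverse site to give a product ending at position 101: sizes 79, 63 bp.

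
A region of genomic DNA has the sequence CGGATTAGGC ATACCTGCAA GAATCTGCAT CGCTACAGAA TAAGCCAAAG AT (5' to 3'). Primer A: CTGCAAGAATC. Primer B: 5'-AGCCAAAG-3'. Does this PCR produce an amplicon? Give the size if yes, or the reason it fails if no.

Primer A (CTGCAAGAATC) matches the top strand at positions 15–25 (3' end points downstream).
Primer B (AGCCAAAG) also matches the top strand directly, at positions 43–50 — its reverse complement CTTTGGCT is not present.
Both primers anneal to the bottom strand with 3' ends pointing the same way, so neither can prime synthesis back toward the other.

No product — both primers anneal to the same strand and extend in the same direction.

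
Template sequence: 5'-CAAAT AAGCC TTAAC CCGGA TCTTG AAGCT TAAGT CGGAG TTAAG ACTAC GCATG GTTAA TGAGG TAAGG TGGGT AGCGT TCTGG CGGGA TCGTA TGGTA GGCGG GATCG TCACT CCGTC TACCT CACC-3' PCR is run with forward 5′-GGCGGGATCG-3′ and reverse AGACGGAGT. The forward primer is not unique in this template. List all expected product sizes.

38 bp, 21 bp

The forward primer GGCGGGATCG matches the top strand at positions 84–93, 101–110.
The reverse primer's reverse complement is ACTCCGTCT, matching at positions 113–121.
Each forward site pairs with the reverse site to give a product ending at position 121: sizes 38, 21 bp.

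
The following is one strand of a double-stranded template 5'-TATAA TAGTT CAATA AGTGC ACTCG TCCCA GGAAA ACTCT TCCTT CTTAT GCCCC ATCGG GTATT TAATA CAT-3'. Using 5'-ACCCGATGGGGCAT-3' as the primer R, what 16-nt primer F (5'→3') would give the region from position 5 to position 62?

5'-ATAGTTCAATAAGTGC-3'

The reverse primer's reverse complement ATGCCCCATCGGGT matches the template at positions 49–62; the product starts at position 5.
The forward primer is identical to the top strand over positions 5–20: ATAGTTCAATAAGTGC.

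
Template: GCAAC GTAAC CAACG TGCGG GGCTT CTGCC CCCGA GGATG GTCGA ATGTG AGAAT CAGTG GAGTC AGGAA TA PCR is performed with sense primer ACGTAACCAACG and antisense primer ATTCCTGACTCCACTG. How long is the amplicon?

The forward primer matches the template at positions 4–15.
Taking the reverse complement of ATTCCTGACTCCACTG gives CAGTGGAGTCAGGAAT, found at positions 56–71 on the template; the primer anneals here to the top strand with its 3' end pointing upstream.
Amplicon spans positions 4–71: 68 bp.

68 bp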